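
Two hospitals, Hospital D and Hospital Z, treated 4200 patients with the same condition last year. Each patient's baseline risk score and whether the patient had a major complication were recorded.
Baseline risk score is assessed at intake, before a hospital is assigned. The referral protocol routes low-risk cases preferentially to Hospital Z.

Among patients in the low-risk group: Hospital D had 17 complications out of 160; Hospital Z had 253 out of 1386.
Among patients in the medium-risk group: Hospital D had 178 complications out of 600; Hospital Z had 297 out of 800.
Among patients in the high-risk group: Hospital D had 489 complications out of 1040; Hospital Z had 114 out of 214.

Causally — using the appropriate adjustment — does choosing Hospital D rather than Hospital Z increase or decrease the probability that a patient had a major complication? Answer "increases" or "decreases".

decreases

Baseline risk score differs across hospitals for reasons unrelated to any effect of the hospital itself, and it separately predicts the outcome — a classic confounder. We must compare within baseline risk score levels.
Within each level — low-risk: 10.6% vs 18.3%; medium-risk: 29.7% vs 37.1%; high-risk: 47.0% vs 53.3% — Hospital D is lower every time.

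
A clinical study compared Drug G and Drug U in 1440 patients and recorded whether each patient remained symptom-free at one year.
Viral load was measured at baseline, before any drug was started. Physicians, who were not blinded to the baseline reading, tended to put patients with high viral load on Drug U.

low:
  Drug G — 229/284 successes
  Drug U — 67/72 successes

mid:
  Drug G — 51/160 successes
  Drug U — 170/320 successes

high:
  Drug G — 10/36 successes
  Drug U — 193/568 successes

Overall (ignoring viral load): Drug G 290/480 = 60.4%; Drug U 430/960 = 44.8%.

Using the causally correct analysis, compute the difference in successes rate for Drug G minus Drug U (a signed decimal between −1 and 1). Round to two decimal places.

-0.13

Viral load is set before the drug has any effect — it is not caused by the drug — and it independently drives the outcome. That makes it a confounder, so the causal comparison is within viral load levels.
Adjusting over the population distribution of viral load: 0.247·(0.806−0.931) + 0.333·(0.319−0.531) + 0.419·(0.278−0.340) = -0.128.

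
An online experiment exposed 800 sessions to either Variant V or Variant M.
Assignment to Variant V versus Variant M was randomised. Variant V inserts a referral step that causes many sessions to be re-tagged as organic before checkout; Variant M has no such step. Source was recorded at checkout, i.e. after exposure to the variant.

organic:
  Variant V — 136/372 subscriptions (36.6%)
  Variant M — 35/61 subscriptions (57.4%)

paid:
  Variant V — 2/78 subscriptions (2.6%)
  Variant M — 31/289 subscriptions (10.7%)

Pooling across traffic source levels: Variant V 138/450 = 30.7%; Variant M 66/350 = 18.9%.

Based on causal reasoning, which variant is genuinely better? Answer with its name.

Variant V

Stratifying would compare variants among sessions the variants themselves sorted into traffic source groups — a form of selection on an intermediate. The unconditioned pooled rates give the total causal effect.
Pooled: Variant V 30.7% vs Variant M 18.9%; Variant V is higher overall.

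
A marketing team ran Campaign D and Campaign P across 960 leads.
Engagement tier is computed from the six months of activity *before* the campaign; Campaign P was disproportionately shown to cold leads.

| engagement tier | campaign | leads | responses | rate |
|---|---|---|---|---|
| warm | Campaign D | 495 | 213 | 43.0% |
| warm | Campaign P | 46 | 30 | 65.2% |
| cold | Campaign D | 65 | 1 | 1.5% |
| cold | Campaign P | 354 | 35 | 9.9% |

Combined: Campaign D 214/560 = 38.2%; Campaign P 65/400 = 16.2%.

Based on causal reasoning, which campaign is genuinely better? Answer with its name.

Since engagement tier is a pre-existing factor (not a product of the campaign) and it affects the outcome on its own, it is a confounder. The stratified rates, not the pooled rate, identify the causal effect.
Within each level — warm: 43.0% vs 65.2%; cold: 1.5% vs 9.9% — Campaign P is higher every time.

Campaign P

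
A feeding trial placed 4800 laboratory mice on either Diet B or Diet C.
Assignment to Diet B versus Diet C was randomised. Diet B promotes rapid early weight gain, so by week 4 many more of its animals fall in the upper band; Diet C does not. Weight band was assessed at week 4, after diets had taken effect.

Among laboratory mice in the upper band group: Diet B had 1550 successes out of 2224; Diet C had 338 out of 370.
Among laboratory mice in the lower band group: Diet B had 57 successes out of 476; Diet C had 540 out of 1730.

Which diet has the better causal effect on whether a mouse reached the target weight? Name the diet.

Week-4 weight band is downstream of the diet. One should not condition on a consequence of treatment, so the overall rates are the right comparison.
Pooled: Diet B 59.5% vs Diet C 41.8%; Diet B is higher overall.

Diet B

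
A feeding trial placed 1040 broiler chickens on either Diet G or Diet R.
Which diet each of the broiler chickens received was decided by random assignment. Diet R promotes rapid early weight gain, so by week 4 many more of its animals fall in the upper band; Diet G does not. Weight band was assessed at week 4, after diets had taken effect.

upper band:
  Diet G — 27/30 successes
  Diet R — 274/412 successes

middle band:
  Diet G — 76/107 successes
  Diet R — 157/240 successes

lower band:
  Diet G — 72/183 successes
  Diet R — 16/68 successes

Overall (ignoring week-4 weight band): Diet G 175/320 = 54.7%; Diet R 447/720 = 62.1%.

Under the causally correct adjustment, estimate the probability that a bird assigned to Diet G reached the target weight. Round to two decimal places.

0.55

Within every week-4 weight band level Diet G has the higher rate, yet pooled Diet R does — Simpson's reversal.
Because the diet influences week-4 weight band, week-4 weight band is a post-treatment mediator, not a confounder. Stratifying on it would bias the estimate; the causal effect is the crude pooled difference.
So P(outcome | do(Diet G)) is just the pooled rate for Diet G: 175/320 = 0.547.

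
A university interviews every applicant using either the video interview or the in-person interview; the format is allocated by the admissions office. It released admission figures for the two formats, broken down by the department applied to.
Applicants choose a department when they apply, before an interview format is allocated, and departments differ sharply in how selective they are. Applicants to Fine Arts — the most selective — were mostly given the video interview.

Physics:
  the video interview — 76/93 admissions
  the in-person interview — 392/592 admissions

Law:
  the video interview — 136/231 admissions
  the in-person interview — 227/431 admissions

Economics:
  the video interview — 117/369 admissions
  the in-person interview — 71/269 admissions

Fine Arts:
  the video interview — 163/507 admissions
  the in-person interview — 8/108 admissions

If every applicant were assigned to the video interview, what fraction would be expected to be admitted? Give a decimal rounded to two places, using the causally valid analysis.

The department-specific comparison favours the video interview throughout, but the pooled figures favour the in-person interview. The question is whether to condition on department.
Here department is a common cause — it drives both which interview format a case falls under and the outcome. The crude comparison mixes populations; the stratum-specific rates are the causally relevant ones.
Standardising the video interview to the population department mix: 0.263·76/93 + 0.255·136/231 + 0.245·117/369 + 0.237·163/507 = 0.519.

0.52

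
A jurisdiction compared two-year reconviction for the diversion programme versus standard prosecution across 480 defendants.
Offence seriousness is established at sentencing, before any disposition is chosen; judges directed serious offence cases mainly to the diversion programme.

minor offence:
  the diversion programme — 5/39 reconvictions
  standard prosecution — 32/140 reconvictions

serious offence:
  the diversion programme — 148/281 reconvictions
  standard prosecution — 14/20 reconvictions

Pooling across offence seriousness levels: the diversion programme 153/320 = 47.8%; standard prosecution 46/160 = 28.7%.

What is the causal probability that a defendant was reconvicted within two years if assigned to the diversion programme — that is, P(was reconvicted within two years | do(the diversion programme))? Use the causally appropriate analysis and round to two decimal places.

0.38

Offence seriousness is set before the disposition has any effect — it is not caused by the disposition — and it independently drives the outcome. That makes it a confounder, so the causal comparison is within offence seriousness levels.
Standardising the diversion programme to the population offence seriousness mix: 0.373·5/39 + 0.627·148/281 = 0.378.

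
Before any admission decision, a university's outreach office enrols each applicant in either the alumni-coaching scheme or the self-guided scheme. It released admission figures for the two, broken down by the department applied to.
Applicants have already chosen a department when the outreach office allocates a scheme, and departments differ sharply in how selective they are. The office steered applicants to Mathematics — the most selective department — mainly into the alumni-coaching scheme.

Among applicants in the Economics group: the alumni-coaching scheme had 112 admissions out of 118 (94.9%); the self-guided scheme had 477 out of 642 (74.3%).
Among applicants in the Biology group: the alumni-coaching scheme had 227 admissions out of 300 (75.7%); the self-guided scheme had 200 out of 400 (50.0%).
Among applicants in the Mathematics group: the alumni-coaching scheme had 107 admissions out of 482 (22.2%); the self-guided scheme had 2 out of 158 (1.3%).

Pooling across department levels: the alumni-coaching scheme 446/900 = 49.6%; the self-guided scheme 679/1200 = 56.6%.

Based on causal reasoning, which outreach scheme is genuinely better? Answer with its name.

The department-specific comparison favours the alumni-coaching scheme throughout, but the pooled figures favour the self-guided scheme. The question is whether to condition on department.
The imbalance in department arose from how applicants were allocated, not from anything the outreach scheme did; and department independently affects the outcome. The pooled gap is confounded — condition on department.
Within each level — Economics: 94.9% vs 74.3%; Biology: 75.7% vs 50.0%; Mathematics: 22.2% vs 1.3% — the alumni-coaching scheme is higher every time.

the alumni-coaching scheme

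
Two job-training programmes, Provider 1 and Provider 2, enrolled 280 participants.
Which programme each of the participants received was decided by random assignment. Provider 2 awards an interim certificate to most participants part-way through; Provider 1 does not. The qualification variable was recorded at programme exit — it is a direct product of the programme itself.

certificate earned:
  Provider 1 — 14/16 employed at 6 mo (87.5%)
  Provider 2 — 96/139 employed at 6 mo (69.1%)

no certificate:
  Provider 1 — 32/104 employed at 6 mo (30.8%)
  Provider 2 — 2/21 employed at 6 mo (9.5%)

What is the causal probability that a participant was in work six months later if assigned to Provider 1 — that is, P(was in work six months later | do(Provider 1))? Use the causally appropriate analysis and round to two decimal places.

Provider 1 is higher inside every qualification attained during the programme stratum but Provider 2 is higher in aggregate. Whether to stratify depends on how qualification attained during the programme relates to the programme.
Because the programme influences qualification attained during the programme, qualification attained during the programme is a post-treatment mediator, not a confounder. Stratifying on it would bias the estimate; the causal effect is the crude pooled difference.
So P(outcome | do(Provider 1)) is just the pooled rate for Provider 1: 46/120 = 0.383.

0.38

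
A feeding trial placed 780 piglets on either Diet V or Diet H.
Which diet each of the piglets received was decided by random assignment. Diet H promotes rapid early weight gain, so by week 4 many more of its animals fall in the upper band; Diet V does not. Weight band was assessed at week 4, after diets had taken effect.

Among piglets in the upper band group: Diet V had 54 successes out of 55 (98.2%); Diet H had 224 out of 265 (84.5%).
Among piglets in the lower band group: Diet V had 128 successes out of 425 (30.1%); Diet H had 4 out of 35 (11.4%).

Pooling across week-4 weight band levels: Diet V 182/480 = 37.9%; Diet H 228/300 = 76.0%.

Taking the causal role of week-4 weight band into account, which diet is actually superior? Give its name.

Week-4 weight band lies on the pathway diet → week-4 weight band → outcome, so adjusting for it blocks the indirect effect. For the total causal effect of diet, use the unadjusted pooled rates.
Pooled: Diet V 37.9% vs Diet H 76.0%; Diet H is higher overall.

Diet H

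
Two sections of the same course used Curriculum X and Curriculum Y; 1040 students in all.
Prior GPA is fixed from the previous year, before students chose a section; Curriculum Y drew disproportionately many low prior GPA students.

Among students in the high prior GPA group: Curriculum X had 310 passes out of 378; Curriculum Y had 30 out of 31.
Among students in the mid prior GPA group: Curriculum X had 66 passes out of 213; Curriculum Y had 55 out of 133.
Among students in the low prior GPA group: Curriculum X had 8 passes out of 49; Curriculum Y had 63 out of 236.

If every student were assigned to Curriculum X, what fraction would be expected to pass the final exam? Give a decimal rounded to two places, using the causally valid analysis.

0.47

Curriculum Y is higher inside every prior GPA band stratum but Curriculum X is higher in aggregate. Whether to stratify depends on how prior GPA band relates to the teaching method.
Prior GPA band differs across teaching methods for reasons unrelated to any effect of the teaching method itself, and it separately predicts the outcome — a classic confounder. We must compare within prior GPA band levels.
Standardising Curriculum X to the population prior GPA band mix: 0.393·310/378 + 0.333·66/213 + 0.274·8/49 = 0.470.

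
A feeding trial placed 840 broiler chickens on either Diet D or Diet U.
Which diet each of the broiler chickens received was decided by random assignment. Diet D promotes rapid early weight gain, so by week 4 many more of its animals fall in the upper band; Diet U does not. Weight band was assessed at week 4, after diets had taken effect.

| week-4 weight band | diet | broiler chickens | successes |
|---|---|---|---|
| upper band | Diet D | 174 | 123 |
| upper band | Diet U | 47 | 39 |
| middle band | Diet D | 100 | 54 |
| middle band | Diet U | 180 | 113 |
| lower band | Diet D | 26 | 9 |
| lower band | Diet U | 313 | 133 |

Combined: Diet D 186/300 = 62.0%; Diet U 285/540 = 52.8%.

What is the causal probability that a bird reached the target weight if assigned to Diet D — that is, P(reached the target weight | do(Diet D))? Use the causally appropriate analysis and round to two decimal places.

The week-4 weight band-specific comparison favours Diet U throughout, but the pooled figures favour Diet D. The question is whether to condition on week-4 weight band.
Week-4 weight band here is a post-treatment variable shaped by the diet; conditioning on it would introduce bias rather than remove it. The overall comparison is the causal one.
So P(outcome | do(Diet D)) is just the pooled rate for Diet D: 186/300 = 0.620.

0.62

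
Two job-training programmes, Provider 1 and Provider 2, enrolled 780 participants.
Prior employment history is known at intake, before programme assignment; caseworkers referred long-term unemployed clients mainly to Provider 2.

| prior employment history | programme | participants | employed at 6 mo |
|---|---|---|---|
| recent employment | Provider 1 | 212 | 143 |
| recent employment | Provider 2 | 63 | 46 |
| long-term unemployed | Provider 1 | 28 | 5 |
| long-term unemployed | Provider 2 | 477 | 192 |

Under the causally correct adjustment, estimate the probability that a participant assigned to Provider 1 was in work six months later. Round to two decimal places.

0.35

Provider 2 is higher inside every prior employment history stratum but Provider 1 is higher in aggregate. Whether to stratify depends on how prior employment history relates to the programme.
Prior employment history differs across programmes for reasons unrelated to any effect of the programme itself, and it separately predicts the outcome — a classic confounder. We must compare within prior employment history levels.
Standardising Provider 1 to the population prior employment history mix: 0.353·143/212 + 0.647·5/28 = 0.353.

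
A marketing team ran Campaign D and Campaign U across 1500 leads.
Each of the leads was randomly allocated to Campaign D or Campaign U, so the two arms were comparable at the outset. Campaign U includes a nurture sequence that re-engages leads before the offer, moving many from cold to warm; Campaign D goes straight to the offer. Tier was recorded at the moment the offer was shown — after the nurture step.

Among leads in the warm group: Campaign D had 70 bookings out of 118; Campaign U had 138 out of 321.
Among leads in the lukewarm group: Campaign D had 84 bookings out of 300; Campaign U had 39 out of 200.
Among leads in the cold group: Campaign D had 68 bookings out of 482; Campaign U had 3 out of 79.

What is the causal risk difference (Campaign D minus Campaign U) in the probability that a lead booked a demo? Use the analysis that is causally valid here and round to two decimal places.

-0.05

Campaign D is higher inside every engagement tier stratum but Campaign U is higher in aggregate. Whether to stratify depends on how engagement tier relates to the campaign.
Engagement tier is recorded after the campaign and is itself shifted by it — it sits on the causal path from campaign to outcome. Conditioning on a mediator would strip out part of the effect we want; the pooled comparison gives the total causal effect.
The causal difference is the pooled difference: 0.247 − 0.300 = -0.053.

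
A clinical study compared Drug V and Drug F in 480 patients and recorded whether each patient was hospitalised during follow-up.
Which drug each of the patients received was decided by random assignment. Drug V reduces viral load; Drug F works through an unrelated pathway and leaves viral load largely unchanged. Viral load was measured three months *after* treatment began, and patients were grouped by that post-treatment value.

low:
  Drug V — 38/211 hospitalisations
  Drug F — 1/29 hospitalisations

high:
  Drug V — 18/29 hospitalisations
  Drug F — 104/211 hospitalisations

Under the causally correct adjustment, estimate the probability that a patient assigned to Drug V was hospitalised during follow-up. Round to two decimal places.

Viral load lies on the pathway drug → viral load → outcome, so adjusting for it blocks the indirect effect. For the total causal effect of drug, use the unadjusted pooled rates.
So P(outcome | do(Drug V)) is just the pooled rate for Drug V: 56/240 = 0.233.

0.23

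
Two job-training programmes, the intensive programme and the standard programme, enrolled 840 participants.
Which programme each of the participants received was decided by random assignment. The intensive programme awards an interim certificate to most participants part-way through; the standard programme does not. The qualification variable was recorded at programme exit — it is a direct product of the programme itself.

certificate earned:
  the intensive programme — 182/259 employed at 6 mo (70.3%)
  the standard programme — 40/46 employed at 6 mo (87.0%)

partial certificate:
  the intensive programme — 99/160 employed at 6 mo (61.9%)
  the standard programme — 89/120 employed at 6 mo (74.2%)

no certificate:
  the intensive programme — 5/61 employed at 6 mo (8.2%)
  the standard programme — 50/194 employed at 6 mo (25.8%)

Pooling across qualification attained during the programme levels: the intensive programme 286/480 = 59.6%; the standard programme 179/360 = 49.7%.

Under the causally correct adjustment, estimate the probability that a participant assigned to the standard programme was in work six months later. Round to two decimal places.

0.50

Qualification attained during the programme is downstream of the programme. One should not condition on a consequence of treatment, so the overall rates are the right comparison.
So P(outcome | do(the standard programme)) is just the pooled rate for the standard programme: 179/360 = 0.497.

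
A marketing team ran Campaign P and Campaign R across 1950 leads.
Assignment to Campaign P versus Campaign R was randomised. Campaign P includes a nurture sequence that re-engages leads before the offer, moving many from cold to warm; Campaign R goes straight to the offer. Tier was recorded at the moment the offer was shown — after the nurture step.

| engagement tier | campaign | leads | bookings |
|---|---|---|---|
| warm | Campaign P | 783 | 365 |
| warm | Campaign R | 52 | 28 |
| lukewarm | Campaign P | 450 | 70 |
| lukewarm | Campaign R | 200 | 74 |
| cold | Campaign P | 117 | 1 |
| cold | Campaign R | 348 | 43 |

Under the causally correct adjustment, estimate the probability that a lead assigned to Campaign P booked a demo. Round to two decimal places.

The engagement tier-specific comparison favours Campaign R throughout, but the pooled figures favour Campaign P. The question is whether to condition on engagement tier.
Engagement tier here is a post-treatment variable shaped by the campaign; conditioning on it would introduce bias rather than remove it. The overall comparison is the causal one.
So P(outcome | do(Campaign P)) is just the pooled rate for Campaign P: 436/1350 = 0.323.

0.32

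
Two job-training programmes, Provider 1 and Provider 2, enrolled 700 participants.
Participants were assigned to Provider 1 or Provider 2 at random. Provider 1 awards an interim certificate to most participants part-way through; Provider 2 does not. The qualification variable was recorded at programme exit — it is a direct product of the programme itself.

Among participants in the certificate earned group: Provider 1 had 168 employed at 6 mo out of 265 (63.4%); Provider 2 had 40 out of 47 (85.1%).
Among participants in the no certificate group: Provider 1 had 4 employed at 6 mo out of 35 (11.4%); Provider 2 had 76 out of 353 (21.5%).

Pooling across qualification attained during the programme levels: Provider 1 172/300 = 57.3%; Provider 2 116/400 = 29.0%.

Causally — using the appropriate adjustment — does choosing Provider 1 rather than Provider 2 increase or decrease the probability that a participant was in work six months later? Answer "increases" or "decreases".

increases

Qualification attained during the programme here is a post-treatment variable shaped by the programme; conditioning on it would introduce bias rather than remove it. The overall comparison is the causal one.
Pooled: Provider 1 57.3% vs Provider 2 29.0%; Provider 1 is higher overall.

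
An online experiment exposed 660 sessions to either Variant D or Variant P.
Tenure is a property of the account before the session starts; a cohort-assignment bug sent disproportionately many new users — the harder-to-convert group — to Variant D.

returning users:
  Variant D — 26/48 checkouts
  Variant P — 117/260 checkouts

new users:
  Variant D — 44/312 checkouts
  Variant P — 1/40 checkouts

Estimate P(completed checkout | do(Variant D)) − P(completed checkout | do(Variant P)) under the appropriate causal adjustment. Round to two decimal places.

Here user tenure is a common cause — it drives both which variant a case falls under and the outcome. The crude comparison mixes populations; the stratum-specific rates are the causally relevant ones.
Adjusting over the population distribution of user tenure: 0.467·(0.542−0.450) + 0.533·(0.141−0.025) = +0.105.

+0.10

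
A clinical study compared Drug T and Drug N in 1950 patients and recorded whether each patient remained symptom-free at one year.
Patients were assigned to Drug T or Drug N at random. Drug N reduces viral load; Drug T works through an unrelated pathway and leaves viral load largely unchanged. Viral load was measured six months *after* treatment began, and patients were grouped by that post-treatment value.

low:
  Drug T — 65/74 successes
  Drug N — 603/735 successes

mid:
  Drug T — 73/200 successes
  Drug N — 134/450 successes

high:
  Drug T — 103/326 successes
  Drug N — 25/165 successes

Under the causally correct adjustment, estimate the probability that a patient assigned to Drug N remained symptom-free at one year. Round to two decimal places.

Drug T is higher inside every viral load stratum but Drug N is higher in aggregate. Whether to stratify depends on how viral load relates to the drug.
Because the drug influences viral load, viral load is a post-treatment mediator, not a confounder. Stratifying on it would bias the estimate; the causal effect is the crude pooled difference.
So P(outcome | do(Drug N)) is just the pooled rate for Drug N: 762/1350 = 0.564.

0.56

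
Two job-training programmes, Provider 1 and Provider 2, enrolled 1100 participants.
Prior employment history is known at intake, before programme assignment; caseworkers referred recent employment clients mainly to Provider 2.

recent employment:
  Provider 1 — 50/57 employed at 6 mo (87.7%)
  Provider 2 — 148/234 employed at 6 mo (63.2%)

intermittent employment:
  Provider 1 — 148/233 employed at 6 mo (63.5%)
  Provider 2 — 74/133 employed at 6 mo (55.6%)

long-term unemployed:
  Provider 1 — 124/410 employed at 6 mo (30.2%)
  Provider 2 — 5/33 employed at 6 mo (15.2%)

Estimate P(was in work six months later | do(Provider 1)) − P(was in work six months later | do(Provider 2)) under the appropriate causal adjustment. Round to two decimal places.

+0.15

Since prior employment history is a pre-existing factor (not a product of the programme) and it affects the outcome on its own, it is a confounder. The stratified rates, not the pooled rate, identify the causal effect.
Adjusting over the population distribution of prior employment history: 0.265·(0.877−0.632) + 0.333·(0.635−0.556) + 0.403·(0.302−0.152) = +0.152.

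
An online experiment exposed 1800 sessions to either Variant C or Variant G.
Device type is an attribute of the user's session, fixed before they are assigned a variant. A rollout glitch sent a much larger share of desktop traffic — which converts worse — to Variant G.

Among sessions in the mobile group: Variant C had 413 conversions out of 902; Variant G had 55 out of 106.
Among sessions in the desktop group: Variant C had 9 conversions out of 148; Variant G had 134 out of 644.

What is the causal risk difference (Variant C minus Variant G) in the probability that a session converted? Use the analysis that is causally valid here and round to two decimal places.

-0.10

Variant G is higher inside every device type stratum but Variant C is higher in aggregate. Whether to stratify depends on how device type relates to the variant.
Nothing the variant does changes device type; the imbalance is an allocation artefact. With device type also predicting the outcome, the pooled figure is confounded, and the within-stratum comparison is the causal one.
Adjusting over the population distribution of device type: 0.560·(0.458−0.519) + 0.440·(0.061−0.208) = -0.099.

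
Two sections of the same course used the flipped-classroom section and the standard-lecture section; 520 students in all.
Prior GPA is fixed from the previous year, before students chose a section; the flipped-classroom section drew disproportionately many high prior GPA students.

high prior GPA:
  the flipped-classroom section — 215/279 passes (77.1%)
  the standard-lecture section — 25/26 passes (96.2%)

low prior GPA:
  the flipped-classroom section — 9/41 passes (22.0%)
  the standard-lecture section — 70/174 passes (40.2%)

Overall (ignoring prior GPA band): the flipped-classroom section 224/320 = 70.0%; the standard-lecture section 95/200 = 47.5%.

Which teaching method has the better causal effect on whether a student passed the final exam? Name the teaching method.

the standard-lecture section

The stratified and pooled comparisons disagree (the standard-lecture section wins within each prior GPA band; the flipped-classroom section wins overall), so the answer turns on the causal role of prior GPA band.
The imbalance in prior GPA band arose from how students were allocated, not from anything the teaching method did; and prior GPA band independently affects the outcome. The pooled gap is confounded — condition on prior GPA band.
Within each level — high prior GPA: 77.1% vs 96.2%; low prior GPA: 22.0% vs 40.2% — the standard-lecture section is higher every time.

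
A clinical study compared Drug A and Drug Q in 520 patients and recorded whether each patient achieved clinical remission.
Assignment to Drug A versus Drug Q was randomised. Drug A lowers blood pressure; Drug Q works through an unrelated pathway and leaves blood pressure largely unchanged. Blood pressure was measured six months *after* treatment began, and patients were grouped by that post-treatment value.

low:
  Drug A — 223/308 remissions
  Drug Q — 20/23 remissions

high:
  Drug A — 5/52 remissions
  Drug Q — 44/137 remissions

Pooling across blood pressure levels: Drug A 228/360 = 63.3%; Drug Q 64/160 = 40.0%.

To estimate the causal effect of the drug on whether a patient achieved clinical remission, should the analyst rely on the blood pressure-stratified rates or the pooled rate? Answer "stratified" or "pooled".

pooled

Drug Q is higher inside every blood pressure stratum but Drug A is higher in aggregate. Whether to stratify depends on how blood pressure relates to the drug.
Because the drug influences blood pressure, blood pressure is a post-treatment mediator, not a confounder. Stratifying on it would bias the estimate; the causal effect is the crude pooled difference.
Pooled: Drug A 63.3% vs Drug Q 40.0%; Drug A is higher overall.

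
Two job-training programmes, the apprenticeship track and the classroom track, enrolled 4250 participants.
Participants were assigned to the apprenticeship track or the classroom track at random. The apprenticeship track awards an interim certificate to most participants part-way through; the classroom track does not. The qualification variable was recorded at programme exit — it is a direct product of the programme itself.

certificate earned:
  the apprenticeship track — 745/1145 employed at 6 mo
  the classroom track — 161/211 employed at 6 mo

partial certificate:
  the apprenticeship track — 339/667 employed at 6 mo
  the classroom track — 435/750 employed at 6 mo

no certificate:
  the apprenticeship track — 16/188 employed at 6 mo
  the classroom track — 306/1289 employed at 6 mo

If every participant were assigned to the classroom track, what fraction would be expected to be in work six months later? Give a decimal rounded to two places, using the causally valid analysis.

0.40

The distribution of qualification attained during the programme is itself part of what the programme does — it is an intermediate outcome. Holding it fixed would remove that part of the effect; the total effect is the pooled difference.
So P(outcome | do(the classroom track)) is just the pooled rate for the classroom track: 902/2250 = 0.401.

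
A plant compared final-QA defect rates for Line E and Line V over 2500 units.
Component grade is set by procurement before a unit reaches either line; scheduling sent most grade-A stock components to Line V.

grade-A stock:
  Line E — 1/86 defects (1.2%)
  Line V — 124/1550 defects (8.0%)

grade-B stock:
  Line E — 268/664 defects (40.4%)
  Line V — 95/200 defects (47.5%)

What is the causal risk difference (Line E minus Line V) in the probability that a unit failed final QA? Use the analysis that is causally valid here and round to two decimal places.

Component grade satisfies the back-door criterion: it is not a descendant of the line, and it blocks the spurious path from line to outcome. Adjusting for it (i.e., using the within-component grade rates) gives the causal effect.
Adjusting over the population distribution of component grade: 0.654·(0.012−0.080) + 0.346·(0.404−0.475) = -0.069.

-0.07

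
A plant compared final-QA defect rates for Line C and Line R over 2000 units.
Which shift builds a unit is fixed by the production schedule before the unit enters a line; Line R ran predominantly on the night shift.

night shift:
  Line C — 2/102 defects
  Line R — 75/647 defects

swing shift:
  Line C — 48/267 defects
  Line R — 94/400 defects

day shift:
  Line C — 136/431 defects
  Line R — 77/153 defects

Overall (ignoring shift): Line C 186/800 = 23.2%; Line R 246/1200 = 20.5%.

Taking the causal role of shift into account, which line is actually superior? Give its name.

Line C

Since shift is a pre-existing factor (not a product of the line) and it affects the outcome on its own, it is a confounder. The stratified rates, not the pooled rate, identify the causal effect.
Within each level — night shift: 2.0% vs 11.6%; swing shift: 18.0% vs 23.5%; day shift: 31.6% vs 50.3% — Line C is lower every time.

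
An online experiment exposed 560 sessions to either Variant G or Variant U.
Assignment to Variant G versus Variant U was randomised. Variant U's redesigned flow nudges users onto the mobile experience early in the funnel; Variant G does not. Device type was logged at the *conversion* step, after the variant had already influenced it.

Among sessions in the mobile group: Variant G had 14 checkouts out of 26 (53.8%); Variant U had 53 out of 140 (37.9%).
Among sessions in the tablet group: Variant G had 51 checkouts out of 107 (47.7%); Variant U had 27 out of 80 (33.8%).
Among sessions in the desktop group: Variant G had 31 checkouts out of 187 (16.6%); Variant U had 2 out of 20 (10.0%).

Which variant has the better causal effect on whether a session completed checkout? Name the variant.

Device type is recorded after the variant and is itself shifted by it — it sits on the causal path from variant to outcome. Conditioning on a mediator would strip out part of the effect we want; the pooled comparison gives the total causal effect.
Pooled: Variant G 30.0% vs Variant U 34.2%; Variant U is higher overall.

Variant U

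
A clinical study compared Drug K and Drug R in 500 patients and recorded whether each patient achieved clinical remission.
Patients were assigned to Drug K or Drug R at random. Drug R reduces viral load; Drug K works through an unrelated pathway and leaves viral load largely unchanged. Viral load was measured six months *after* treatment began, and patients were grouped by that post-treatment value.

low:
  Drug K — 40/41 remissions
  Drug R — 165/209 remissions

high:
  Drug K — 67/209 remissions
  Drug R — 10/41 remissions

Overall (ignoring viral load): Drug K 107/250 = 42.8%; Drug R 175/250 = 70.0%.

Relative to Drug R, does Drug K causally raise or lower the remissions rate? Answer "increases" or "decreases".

decreases

Viral load is downstream of the drug. One should not condition on a consequence of treatment, so the overall rates are the right comparison.
Pooled: Drug K 42.8% vs Drug R 70.0%; Drug R is higher overall.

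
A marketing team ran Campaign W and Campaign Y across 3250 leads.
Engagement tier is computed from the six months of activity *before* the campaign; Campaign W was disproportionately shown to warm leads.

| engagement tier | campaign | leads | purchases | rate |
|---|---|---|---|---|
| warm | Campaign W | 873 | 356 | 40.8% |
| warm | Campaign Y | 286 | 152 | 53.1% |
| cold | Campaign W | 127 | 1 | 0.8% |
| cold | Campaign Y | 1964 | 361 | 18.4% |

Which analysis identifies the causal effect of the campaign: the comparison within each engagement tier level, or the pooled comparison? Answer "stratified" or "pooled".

The engagement tier-specific comparison favours Campaign Y throughout, but the pooled figures favour Campaign W. The question is whether to condition on engagement tier.
Since engagement tier is a pre-existing factor (not a product of the campaign) and it affects the outcome on its own, it is a confounder. The stratified rates, not the pooled rate, identify the causal effect.
Within each level — warm: 40.8% vs 53.1%; cold: 0.8% vs 18.4% — Campaign Y is higher every time.

stratified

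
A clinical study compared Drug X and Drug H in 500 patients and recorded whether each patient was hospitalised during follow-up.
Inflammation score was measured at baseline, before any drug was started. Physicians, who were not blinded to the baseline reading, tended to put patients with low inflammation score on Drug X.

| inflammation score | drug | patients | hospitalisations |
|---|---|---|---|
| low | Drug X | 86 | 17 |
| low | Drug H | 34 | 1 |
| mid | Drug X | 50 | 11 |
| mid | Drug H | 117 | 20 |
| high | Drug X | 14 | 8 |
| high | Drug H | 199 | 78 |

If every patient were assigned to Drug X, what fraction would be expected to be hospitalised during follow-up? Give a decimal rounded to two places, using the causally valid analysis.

Here inflammation score is a common cause — it drives both which drug a case falls under and the outcome. The crude comparison mixes populations; the stratum-specific rates are the causally relevant ones.
Standardising Drug X to the population inflammation score mix: 0.240·17/86 + 0.334·11/50 + 0.426·8/14 = 0.364.

0.36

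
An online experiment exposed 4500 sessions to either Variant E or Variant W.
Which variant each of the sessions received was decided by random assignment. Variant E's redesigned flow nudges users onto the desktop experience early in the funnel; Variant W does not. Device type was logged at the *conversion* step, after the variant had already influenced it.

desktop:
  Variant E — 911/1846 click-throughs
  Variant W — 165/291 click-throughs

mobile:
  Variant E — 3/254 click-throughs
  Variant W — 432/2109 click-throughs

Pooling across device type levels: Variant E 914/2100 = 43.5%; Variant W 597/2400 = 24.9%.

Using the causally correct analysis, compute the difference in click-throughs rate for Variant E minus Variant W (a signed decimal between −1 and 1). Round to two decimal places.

+0.19

Device type is downstream of the variant. One should not condition on a consequence of treatment, so the overall rates are the right comparison.
The causal difference is the pooled difference: 0.435 − 0.249 = +0.186.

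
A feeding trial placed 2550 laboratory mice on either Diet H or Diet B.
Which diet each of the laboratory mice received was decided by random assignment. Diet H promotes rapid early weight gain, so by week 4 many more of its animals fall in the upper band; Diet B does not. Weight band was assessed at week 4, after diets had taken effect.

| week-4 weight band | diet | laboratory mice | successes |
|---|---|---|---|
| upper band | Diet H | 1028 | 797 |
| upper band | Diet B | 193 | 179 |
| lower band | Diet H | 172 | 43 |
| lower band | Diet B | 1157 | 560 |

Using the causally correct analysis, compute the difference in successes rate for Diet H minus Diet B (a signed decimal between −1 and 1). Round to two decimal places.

The week-4 weight band-specific comparison favours Diet B throughout, but the pooled figures favour Diet H. The question is whether to condition on week-4 weight band.
Because the diet influences week-4 weight band, week-4 weight band is a post-treatment mediator, not a confounder. Stratifying on it would bias the estimate; the causal effect is the crude pooled difference.
The causal difference is the pooled difference: 0.700 − 0.547 = +0.153.

+0.15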